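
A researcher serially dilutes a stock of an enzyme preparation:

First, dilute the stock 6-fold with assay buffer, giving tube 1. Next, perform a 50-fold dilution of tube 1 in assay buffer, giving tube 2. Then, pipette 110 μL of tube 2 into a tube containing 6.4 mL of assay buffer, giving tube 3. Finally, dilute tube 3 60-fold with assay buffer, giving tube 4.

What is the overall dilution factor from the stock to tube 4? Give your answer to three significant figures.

Step 1: 6-fold → factor 6
Step 2: 50-fold → factor 50
Step 3: 110 μL + 6.4 mL = 6510 μL total → factor 6510/110 = 59.182
Step 4: 60-fold → factor 60
Overall dilution factor = 6 × 50 × 59.182 × 60 = 1.0653 × 10^6

1.07 × 10^6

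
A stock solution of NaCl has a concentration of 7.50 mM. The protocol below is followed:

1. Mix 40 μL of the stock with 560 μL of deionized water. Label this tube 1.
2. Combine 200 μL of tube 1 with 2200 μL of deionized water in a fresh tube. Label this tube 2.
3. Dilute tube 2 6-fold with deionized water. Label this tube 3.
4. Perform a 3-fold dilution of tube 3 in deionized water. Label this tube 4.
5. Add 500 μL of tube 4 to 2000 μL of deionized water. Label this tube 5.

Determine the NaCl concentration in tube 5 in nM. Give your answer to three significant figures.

Step 1: 40 μL + 560 μL = 600 μL total → factor 600/40 = 15
Step 2: 200 μL + 2200 μL = 2400 μL total → factor 2400/200 = 12
Step 3: 6-fold → factor 6
Step 4: 3-fold → factor 3
Step 5: 500 μL + 2000 μL = 2500 μL total → factor 2500/500 = 5
Overall dilution factor = 15 × 12 × 6 × 3 × 5 = 16200
Final = 7.50 mM / 16200 = 0.0004630 mM = 463 nM

463 nM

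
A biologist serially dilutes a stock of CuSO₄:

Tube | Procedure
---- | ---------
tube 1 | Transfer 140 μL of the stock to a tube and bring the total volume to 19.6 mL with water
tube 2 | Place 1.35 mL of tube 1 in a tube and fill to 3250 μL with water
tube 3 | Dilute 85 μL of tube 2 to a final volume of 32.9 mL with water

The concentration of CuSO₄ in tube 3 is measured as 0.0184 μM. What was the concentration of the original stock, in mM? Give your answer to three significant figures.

2.40 mM

Step 1: 140 μL brought to 19.6 mL → factor 19600/140 = 140
Step 2: 1.35 mL brought to 3250 μL → factor 3.25/1.35 = 2.4074
Step 3: 85 μL brought to 32.9 mL → factor 32900/85 = 387.06
Overall dilution factor = 140 × 2.4074 × 387.06 = 1.3045 × 10^5
Stock = 0.0184 μM × 1.3045 × 10^5 = 2400 μM = 2.40 mM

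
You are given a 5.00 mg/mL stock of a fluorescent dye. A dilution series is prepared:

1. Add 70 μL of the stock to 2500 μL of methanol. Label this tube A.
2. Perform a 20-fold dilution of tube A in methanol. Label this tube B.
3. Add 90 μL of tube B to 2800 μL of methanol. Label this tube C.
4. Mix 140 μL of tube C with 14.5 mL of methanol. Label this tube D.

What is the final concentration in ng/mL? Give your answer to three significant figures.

Step 1: 70 μL + 2500 μL = 2570 μL total → factor 2570/70 = 36.714
Step 2: 20-fold → factor 20
Step 3: 90 μL + 2800 μL = 2890 μL total → factor 2890/90 = 32.111
Step 4: 140 μL + 14.5 mL = 14640 μL total → factor 14640/140 = 104.57
Overall dilution factor = 36.714 × 20 × 32.111 × 104.57 = 2.4657 × 10^6
Final = 5.00 mg/mL / 2.4657 × 10^6 = 2.028 × 10^-6 mg/mL = 2.03 ng/mL

2.03 ng/mL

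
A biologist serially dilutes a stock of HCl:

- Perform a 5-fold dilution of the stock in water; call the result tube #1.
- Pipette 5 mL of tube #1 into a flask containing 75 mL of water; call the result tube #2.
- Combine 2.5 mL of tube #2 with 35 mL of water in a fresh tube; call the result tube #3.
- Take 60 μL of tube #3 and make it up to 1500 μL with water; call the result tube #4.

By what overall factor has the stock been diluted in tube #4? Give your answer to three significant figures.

Step 1: 5-fold → factor 5
Step 2: 5 mL + 75 mL = 80 mL total → factor 80/5 = 16
Step 3: 2.5 mL + 35 mL = 37.5 mL total → factor 37.5/2.5 = 15
Step 4: 60 μL brought to 1500 μL → factor 1500/60 = 25
Overall dilution factor = 5 × 16 × 15 × 25 = 30000

3.00 × 10^4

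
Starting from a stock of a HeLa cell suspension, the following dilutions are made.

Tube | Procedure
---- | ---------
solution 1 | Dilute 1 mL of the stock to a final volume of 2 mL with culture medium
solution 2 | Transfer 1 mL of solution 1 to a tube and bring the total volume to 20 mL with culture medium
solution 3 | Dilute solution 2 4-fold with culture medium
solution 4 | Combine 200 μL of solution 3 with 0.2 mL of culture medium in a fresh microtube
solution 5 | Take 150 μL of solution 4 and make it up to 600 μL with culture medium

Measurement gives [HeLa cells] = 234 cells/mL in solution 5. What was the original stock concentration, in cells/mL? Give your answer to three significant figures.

Step 1: 1 mL brought to 2 mL → factor 2/1 = 2
Step 2: 1 mL brought to 20 mL → factor 20/1 = 20
Step 3: 4-fold → factor 4
Step 4: 200 μL + 0.2 mL = 400 μL total → factor 400/200 = 2
Step 5: 150 μL brought to 600 μL → factor 600/150 = 4
Overall dilution factor = 2 × 20 × 4 × 2 × 4 = 1280
Stock = 234 cells/mL × 1280 = 3.00 × 10^5 cells/mL

3.00 × 10^5 cells/mL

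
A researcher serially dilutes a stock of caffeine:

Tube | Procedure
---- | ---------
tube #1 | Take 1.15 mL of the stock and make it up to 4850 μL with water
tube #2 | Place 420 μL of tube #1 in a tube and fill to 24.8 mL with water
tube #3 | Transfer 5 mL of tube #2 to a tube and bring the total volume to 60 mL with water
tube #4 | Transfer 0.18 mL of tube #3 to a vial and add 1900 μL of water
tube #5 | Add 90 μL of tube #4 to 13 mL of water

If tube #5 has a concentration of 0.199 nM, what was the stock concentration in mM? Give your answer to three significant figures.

Step 1: 1.15 mL brought to 4850 μL → factor 4.85/1.15 = 4.2174
Step 2: 420 μL brought to 24.8 mL → factor 24800/420 = 59.048
Step 3: 5 mL brought to 60 mL → factor 60/5 = 12
Step 4: 0.18 mL + 1900 μL = 2.08 mL total → factor 2.08/0.18 = 11.556
Step 5: 90 μL + 13 mL = 13090 μL total → factor 13090/90 = 145.44
Overall dilution factor = 4.2174 × 59.048 × 12 × 11.556 × 145.44 = 5.0224 × 10^6
Stock = 0.199 nM × 5.0224 × 10^6 = 9.995 × 10^5 nM = 0.999 mM

0.999 mM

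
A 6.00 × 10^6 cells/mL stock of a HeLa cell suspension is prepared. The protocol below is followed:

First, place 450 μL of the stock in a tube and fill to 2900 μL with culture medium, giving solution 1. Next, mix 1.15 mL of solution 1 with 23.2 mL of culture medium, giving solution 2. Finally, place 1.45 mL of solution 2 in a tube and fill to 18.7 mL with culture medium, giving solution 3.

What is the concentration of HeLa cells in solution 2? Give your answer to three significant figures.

4.40 × 10^4 cells/mL

Step 1: 450 μL brought to 2900 μL → factor 2900/450 = 6.4444
Step 2: 1.15 mL + 23.2 mL = 24.35 mL total → factor 24.35/1.15 = 21.174
Dilution factor through solution 2 = 6.4444 × 21.174 = 136.45
[solution 2] = 6.00 × 10^6 cells/mL / 136.45 = 4.40 × 10^4 cells/mL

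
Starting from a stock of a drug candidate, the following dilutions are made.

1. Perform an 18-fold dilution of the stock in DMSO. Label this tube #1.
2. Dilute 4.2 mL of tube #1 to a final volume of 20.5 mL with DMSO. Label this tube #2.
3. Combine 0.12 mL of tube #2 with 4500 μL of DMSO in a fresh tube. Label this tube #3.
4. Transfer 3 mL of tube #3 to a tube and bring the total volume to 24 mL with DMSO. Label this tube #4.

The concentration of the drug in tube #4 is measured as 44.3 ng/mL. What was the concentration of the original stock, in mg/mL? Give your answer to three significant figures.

1.20 mg/mL

Step 1: 18-fold → factor 18
Step 2: 4.2 mL brought to 20.5 mL → factor 20.5/4.2 = 4.881
Step 3: 0.12 mL + 4500 μL = 4.62 mL total → factor 4.62/0.12 = 38.5
Step 4: 3 mL brought to 24 mL → factor 24/3 = 8
Overall dilution factor = 18 × 4.881 × 38.5 × 8 = 27060
Stock = 44.3 ng/mL × 27060 = 1.199 × 10^6 ng/mL = 1.20 mg/mL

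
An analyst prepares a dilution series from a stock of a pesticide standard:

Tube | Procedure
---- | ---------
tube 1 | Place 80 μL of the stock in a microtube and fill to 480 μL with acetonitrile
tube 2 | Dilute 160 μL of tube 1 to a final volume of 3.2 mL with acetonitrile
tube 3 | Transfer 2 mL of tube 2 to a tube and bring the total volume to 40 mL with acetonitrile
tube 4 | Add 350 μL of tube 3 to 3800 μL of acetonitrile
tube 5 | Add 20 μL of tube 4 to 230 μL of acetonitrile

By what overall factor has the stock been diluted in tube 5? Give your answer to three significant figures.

Step 1: 80 μL brought to 480 μL → factor 480/80 = 6
Step 2: 160 μL brought to 3.2 mL → factor 3200/160 = 20
Step 3: 2 mL brought to 40 mL → factor 40/2 = 20
Step 4: 350 μL + 3800 μL = 4150 μL total → factor 4150/350 = 11.857
Step 5: 20 μL + 230 μL = 250 μL total → factor 250/20 = 12.5
Overall dilution factor = 6 × 20 × 20 × 11.857 × 12.5 = 3.5571 × 10^5

3.56 × 10^5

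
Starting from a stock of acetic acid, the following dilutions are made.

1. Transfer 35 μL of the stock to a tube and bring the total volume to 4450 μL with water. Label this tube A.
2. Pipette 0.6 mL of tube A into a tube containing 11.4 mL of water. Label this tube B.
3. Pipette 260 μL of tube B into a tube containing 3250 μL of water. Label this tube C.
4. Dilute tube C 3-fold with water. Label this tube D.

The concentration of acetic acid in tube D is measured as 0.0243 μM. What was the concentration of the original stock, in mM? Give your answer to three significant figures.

Step 1: 35 μL brought to 4450 μL → factor 4450/35 = 127.14
Step 2: 0.6 mL + 11.4 mL = 12 mL total → factor 12/0.6 = 20
Step 3: 260 μL + 3250 μL = 3510 μL total → factor 3510/260 = 13.5
Step 4: 3-fold → factor 3
Overall dilution factor = 127.14 × 20 × 13.5 × 3 = 1.0299 × 10^5
Stock = 0.0243 μM × 1.0299 × 10^5 = 2503 μM = 2.50 mM

2.50 mM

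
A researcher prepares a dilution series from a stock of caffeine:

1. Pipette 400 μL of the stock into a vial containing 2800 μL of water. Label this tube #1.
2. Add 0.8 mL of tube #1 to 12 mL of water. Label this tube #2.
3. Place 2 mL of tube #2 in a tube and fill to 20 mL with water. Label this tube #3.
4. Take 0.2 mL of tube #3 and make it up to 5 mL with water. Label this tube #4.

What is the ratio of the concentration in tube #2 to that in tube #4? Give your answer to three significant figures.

Step 1: 400 μL + 2800 μL = 3200 μL total → factor 3200/400 = 8
Step 2: 0.8 mL + 12 mL = 12.8 mL total → factor 12.8/0.8 = 16
Step 3: 2 mL brought to 20 mL → factor 20/2 = 10
Step 4: 0.2 mL brought to 5 mL → factor 5/0.2 = 25
Dilution factor to tube #2 = 128; to tube #4 = 32000
[tube #2]/[tube #4] = (factor to tube #4)/(factor to tube #2) = 32000/128 = 250

250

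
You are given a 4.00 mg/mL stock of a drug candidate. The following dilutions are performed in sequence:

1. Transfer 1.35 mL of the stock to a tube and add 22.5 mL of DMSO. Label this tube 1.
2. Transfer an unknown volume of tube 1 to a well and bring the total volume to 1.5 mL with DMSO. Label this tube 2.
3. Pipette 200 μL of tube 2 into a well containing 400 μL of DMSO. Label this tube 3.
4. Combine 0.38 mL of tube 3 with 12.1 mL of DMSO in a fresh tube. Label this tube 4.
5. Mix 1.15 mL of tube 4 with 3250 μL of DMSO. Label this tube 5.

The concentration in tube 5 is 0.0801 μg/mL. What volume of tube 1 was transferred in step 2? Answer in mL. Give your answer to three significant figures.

Step 1: 1.35 mL + 22.5 mL = 23.85 mL total → factor 23.85/1.35 = 17.667
Step 2: v brought to 1.5 mL → factor = 1.5 mL/v
Step 3: 200 μL + 400 μL = 600 μL total → factor 600/200 = 3
Step 4: 0.38 mL + 12.1 mL = 12.48 mL total → factor 12.48/0.38 = 32.842
Step 5: 1.15 mL + 3250 μL = 4.4 mL total → factor 4.4/1.15 = 3.8261
Product of known-step factors = 6659.8
Overall factor = 4.00 mg/mL / (0.0801 μg/mL) = 49938
Step-2 factor = 49938 / 6659.8 = 7.4984
v = 1.5 mL / 7.4984 = 0.200 mL

0.200 mL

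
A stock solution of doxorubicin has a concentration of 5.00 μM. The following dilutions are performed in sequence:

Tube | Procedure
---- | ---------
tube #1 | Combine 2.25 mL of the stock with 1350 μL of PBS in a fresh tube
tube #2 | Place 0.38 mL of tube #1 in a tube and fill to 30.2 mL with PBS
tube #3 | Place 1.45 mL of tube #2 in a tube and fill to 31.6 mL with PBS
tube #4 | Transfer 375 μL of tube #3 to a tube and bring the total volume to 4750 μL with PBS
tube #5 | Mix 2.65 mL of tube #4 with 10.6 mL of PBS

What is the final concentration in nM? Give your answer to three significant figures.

Step 1: 2.25 mL + 1350 μL = 3.6 mL total → factor 3.6/2.25 = 1.6
Step 2: 0.38 mL brought to 30.2 mL → factor 30.2/0.38 = 79.474
Step 3: 1.45 mL brought to 31.6 mL → factor 31.6/1.45 = 21.793
Step 4: 375 μL brought to 4750 μL → factor 4750/375 = 12.667
Step 5: 2.65 mL + 10.6 mL = 13.25 mL total → factor 13.25/2.65 = 5
Overall dilution factor = 1.6 × 79.474 × 21.793 × 12.667 × 5 = 1.7551 × 10^5
Final = 5.00 μM / 1.7551 × 10^5 = 2.849 × 10^-5 μM = 0.0285 nM

0.0285 nM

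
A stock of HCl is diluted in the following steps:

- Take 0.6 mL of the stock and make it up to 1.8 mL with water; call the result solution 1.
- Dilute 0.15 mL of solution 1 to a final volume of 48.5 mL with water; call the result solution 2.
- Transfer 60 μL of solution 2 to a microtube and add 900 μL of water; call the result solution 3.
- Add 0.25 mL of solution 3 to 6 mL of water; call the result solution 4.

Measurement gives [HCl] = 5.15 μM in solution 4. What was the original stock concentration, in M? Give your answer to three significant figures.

Step 1: 0.6 mL brought to 1.8 mL → factor 1.8/0.6 = 3
Step 2: 0.15 mL brought to 48.5 mL → factor 48.5/0.15 = 323.33
Step 3: 60 μL + 900 μL = 960 μL total → factor 960/60 = 16
Step 4: 0.25 mL + 6 mL = 6.25 mL total → factor 6.25/0.25 = 25
Overall dilution factor = 3 × 323.33 × 16 × 25 = 3.88 × 10^5
Stock = 5.15 μM × 3.88 × 10^5 = 1.998 × 10^6 μM = 2.00 M

2.00 M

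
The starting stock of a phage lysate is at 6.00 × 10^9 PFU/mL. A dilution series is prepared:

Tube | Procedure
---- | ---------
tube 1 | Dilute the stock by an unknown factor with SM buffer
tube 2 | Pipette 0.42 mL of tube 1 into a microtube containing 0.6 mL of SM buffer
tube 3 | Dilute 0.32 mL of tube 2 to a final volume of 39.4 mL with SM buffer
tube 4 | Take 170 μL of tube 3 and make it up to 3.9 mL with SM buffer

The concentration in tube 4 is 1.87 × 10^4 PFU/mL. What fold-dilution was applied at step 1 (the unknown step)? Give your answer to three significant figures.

Step 1: unknown factor x
Step 2: 0.42 mL + 0.6 mL = 1.02 mL total → factor 1.02/0.42 = 2.4286
Step 3: 0.32 mL brought to 39.4 mL → factor 39.4/0.32 = 123.12
Step 4: 170 μL brought to 3.9 mL → factor 3900/170 = 22.941
Product of known-step factors = 6859.8
Overall factor = 6.00 × 10^9 PFU/mL / (1.87 × 10^4 PFU/mL) = 3.2086 × 10^5
x = 3.2086 × 10^5 / 6859.8 = 46.8

46.8-fold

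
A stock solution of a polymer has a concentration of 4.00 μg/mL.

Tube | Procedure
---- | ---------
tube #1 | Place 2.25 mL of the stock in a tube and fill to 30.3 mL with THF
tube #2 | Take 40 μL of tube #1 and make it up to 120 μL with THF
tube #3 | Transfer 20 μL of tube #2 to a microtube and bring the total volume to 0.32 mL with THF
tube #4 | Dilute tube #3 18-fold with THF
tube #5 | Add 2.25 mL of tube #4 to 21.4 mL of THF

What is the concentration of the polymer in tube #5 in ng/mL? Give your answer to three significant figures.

Step 1: 2.25 mL brought to 30.3 mL → factor 30.3/2.25 = 13.467
Step 2: 40 μL brought to 120 μL → factor 120/40 = 3
Step 3: 20 μL brought to 0.32 mL → factor 320/20 = 16
Step 4: 18-fold → factor 18
Step 5: 2.25 mL + 21.4 mL = 23.65 mL total → factor 23.65/2.25 = 10.511
Overall dilution factor = 13.467 × 3 × 16 × 18 × 10.511 = 1.223 × 10^5
Final = 4.00 μg/mL / 1.223 × 10^5 = 3.271 × 10^-5 μg/mL = 0.0327 ng/mL

0.0327 ng/mL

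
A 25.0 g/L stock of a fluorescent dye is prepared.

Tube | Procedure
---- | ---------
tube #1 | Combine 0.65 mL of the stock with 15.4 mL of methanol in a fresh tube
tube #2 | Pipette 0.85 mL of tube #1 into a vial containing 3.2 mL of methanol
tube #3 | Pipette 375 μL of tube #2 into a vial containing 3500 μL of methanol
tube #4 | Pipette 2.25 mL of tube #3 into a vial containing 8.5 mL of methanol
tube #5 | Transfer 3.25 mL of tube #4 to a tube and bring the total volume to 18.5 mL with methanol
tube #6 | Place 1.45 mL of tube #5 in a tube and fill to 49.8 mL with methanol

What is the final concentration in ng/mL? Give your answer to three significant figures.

Step 1: 0.65 mL + 15.4 mL = 16.05 mL total → factor 16.05/0.65 = 24.692
Step 2: 0.85 mL + 3.2 mL = 4.05 mL total → factor 4.05/0.85 = 4.7647
Step 3: 375 μL + 3500 μL = 3875 μL total → factor 3875/375 = 10.333
Step 4: 2.25 mL + 8.5 mL = 10.75 mL total → factor 10.75/2.25 = 4.7778
Step 5: 3.25 mL brought to 18.5 mL → factor 18.5/3.25 = 5.6923
Step 6: 1.45 mL brought to 49.8 mL → factor 49.8/1.45 = 34.345
Overall dilution factor = 24.692 × 4.7647 × 10.333 × 4.7778 × 5.6923 × 34.345 = 1.1356 × 10^6
Final = 25.0 g/L / 1.1356 × 10^6 = 2.202 × 10^-5 g/L = 22.0 ng/mL

22.0 ng/mL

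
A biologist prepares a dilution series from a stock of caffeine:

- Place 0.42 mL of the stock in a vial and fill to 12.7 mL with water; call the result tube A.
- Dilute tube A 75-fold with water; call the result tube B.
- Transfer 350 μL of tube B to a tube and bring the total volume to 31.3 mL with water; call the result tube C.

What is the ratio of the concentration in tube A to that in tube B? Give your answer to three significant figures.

Step 1: 0.42 mL brought to 12.7 mL → factor 12.7/0.42 = 30.238
Step 2: 75-fold → factor 75
Dilution factor to tube A = 30.238; to tube B = 2267.9
[tube A]/[tube B] = (factor to tube B)/(factor to tube A) = 2267.9/30.238 = 75.0

75.0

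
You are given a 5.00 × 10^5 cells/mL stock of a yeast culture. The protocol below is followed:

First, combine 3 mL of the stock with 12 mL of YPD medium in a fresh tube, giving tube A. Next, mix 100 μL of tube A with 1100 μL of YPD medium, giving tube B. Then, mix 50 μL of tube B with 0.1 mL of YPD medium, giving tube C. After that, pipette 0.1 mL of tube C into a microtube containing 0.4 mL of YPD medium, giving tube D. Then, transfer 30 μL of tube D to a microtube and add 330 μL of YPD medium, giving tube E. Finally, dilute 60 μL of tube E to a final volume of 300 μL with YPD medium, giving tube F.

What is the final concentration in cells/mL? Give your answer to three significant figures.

Step 1: 3 mL + 12 mL = 15 mL total → factor 15/3 = 5
Step 2: 100 μL + 1100 μL = 1200 μL total → factor 1200/100 = 12
Step 3: 50 μL + 0.1 mL = 150 μL total → factor 150/50 = 3
Step 4: 0.1 mL + 0.4 mL = 0.5 mL total → factor 0.5/0.1 = 5
Step 5: 30 μL + 330 μL = 360 μL total → factor 360/30 = 12
Step 6: 60 μL brought to 300 μL → factor 300/60 = 5
Overall dilution factor = 5 × 12 × 3 × 5 × 12 × 5 = 54000
Final = 5.00 × 10^5 cells/mL / 54000 = 9.26 cells/mL

9.26 cells/mL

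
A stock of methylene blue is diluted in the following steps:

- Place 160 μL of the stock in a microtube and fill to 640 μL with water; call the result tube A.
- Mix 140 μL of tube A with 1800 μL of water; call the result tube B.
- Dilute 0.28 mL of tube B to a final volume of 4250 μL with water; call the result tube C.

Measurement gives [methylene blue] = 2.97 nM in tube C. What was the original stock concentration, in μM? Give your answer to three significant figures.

2.50 μM

Step 1: 160 μL brought to 640 μL → factor 640/160 = 4
Step 2: 140 μL + 1800 μL = 1940 μL total → factor 1940/140 = 13.857
Step 3: 0.28 mL brought to 4250 μL → factor 4.25/0.28 = 15.179
Overall dilution factor = 4 × 13.857 × 15.179 = 841.33
Stock = 2.97 nM × 841.33 = 2499 nM = 2.50 μM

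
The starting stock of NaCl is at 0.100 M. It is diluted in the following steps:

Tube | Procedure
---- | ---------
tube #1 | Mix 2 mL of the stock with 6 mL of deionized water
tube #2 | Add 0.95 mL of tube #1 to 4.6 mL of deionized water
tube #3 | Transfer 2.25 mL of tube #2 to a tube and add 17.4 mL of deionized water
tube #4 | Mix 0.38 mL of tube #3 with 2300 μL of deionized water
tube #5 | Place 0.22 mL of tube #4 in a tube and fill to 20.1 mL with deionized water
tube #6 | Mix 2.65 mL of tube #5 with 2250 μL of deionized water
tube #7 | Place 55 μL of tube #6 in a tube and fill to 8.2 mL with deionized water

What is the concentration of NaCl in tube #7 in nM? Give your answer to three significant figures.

Step 1: 2 mL + 6 mL = 8 mL total → factor 8/2 = 4
Step 2: 0.95 mL + 4.6 mL = 5.55 mL total → factor 5.55/0.95 = 5.8421
Step 3: 2.25 mL + 17.4 mL = 19.65 mL total → factor 19.65/2.25 = 8.7333
Step 4: 0.38 mL + 2300 μL = 2.68 mL total → factor 2.68/0.38 = 7.0526
Step 5: 0.22 mL brought to 20.1 mL → factor 20.1/0.22 = 91.364
Step 6: 2.65 mL + 2250 μL = 4.9 mL total → factor 4.9/2.65 = 1.8491
Step 7: 55 μL brought to 8.2 mL → factor 8200/55 = 149.09
Overall dilution factor = 4 × 5.8421 × 8.7333 × 7.0526 × 91.364 × 1.8491 × 149.09 = 3.6252 × 10^7
Final = 0.100 M / 3.6252 × 10^7 = 2.758 × 10^-9 M = 2.76 nM

2.76 nM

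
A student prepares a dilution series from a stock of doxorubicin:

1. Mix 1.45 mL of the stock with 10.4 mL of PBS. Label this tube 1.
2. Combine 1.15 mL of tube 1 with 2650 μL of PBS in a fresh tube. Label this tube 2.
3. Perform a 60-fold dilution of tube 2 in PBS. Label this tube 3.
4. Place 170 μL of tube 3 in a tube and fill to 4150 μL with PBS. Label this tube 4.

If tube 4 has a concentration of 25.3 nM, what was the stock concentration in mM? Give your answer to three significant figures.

1.00 mM

Step 1: 1.45 mL + 10.4 mL = 11.85 mL total → factor 11.85/1.45 = 8.1724
Step 2: 1.15 mL + 2650 μL = 3.8 mL total → factor 3.8/1.15 = 3.3043
Step 3: 60-fold → factor 60
Step 4: 170 μL brought to 4150 μL → factor 4150/170 = 24.412
Overall dilution factor = 8.1724 × 3.3043 × 60 × 24.412 = 39554
Stock = 25.3 nM × 39554 = 1.001 × 10^6 nM = 1.00 mM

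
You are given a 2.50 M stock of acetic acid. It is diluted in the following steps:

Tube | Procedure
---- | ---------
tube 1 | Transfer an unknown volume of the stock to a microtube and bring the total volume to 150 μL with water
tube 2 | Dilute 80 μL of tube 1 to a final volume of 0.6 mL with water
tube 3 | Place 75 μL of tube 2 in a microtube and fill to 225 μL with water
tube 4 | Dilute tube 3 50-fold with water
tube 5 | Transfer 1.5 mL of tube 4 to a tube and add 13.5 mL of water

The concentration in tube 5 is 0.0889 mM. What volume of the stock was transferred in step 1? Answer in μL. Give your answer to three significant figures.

Step 1: v brought to 150 μL → factor = 150 μL/v
Step 2: 80 μL brought to 0.6 mL → factor 600/80 = 7.5
Step 3: 75 μL brought to 225 μL → factor 225/75 = 3
Step 4: 50-fold → factor 50
Step 5: 1.5 mL + 13.5 mL = 15 mL total → factor 15/1.5 = 10
Product of known-step factors = 11250
Overall factor = 2.50 M / (0.0889 mM) = 28121
Step-1 factor = 28121 / 11250 = 2.4997
v = 150 μL / 2.4997 = 60.0 μL

60.0 μL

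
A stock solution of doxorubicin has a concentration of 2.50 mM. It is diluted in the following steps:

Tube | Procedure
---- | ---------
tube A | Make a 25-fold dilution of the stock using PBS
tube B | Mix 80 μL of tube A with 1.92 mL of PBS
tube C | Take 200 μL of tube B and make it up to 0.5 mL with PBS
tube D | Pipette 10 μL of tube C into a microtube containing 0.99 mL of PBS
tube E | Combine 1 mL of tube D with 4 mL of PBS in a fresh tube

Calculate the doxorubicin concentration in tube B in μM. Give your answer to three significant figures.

Step 1: 25-fold → factor 25
Step 2: 80 μL + 1.92 mL = 2000 μL total → factor 2000/80 = 25
Dilution factor through tube B = 25 × 25 = 625
[tube B] = 2.50 mM / 625 = 0.004000 mM = 4.00 μM

4.00 μM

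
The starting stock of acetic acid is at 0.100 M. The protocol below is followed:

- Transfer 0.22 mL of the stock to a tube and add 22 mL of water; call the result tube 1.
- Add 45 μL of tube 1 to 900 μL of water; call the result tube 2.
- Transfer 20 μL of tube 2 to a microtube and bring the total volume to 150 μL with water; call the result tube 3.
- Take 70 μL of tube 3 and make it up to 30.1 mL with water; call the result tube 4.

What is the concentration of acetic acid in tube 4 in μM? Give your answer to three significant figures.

0.0146 μM

Step 1: 0.22 mL + 22 mL = 22.22 mL total → factor 22.22/0.22 = 101
Step 2: 45 μL + 900 μL = 945 μL total → factor 945/45 = 21
Step 3: 20 μL brought to 150 μL → factor 150/20 = 7.5
Step 4: 70 μL brought to 30.1 mL → factor 30100/70 = 430
Overall dilution factor = 101 × 21 × 7.5 × 430 = 6.8402 × 10^6
Final = 0.100 M / 6.8402 × 10^6 = 1.462 × 10^-8 M = 0.0146 μM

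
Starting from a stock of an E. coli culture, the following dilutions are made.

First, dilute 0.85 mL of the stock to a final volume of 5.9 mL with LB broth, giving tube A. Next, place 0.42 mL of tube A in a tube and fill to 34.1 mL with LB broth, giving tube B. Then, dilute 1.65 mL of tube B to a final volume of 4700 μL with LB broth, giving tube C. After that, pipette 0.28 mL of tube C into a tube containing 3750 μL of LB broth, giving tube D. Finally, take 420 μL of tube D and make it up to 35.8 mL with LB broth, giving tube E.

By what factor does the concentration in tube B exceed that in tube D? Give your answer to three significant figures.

Step 1: 0.85 mL brought to 5.9 mL → factor 5.9/0.85 = 6.9412
Step 2: 0.42 mL brought to 34.1 mL → factor 34.1/0.42 = 81.19
Step 3: 1.65 mL brought to 4700 μL → factor 4.7/1.65 = 2.8485
Step 4: 0.28 mL + 3750 μL = 4.03 mL total → factor 4.03/0.28 = 14.393
Dilution factor to tube B = 563.56; to tube D = 23105
[tube B]/[tube D] = (factor to tube D)/(factor to tube B) = 23105/563.56 = 41.0

41.0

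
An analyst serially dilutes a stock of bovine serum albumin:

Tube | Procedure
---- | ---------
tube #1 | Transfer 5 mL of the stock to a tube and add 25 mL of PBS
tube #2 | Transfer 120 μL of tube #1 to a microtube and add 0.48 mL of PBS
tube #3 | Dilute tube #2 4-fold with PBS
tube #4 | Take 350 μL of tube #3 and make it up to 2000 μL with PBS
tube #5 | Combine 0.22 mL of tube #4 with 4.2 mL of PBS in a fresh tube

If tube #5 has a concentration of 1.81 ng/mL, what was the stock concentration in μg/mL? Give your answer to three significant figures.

Step 1: 5 mL + 25 mL = 30 mL total → factor 30/5 = 6
Step 2: 120 μL + 0.48 mL = 600 μL total → factor 600/120 = 5
Step 3: 4-fold → factor 4
Step 4: 350 μL brought to 2000 μL → factor 2000/350 = 5.7143
Step 5: 0.22 mL + 4.2 mL = 4.42 mL total → factor 4.42/0.22 = 20.091
Overall dilution factor = 6 × 5 × 4 × 5.7143 × 20.091 = 13777
Stock = 1.81 ng/mL × 13777 = 2.494 × 10^4 ng/mL = 24.9 μg/mL

24.9 μg/mL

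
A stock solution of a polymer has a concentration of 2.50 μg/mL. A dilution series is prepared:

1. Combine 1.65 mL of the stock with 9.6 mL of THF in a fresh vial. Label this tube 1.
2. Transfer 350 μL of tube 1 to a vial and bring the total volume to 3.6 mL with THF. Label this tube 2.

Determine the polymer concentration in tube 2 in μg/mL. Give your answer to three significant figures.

Step 1: 1.65 mL + 9.6 mL = 11.25 mL total → factor 11.25/1.65 = 6.8182
Step 2: 350 μL brought to 3.6 mL → factor 3600/350 = 10.286
Overall dilution factor = 6.8182 × 10.286 = 70.13
Final = 2.50 μg/mL / 70.13 = 0.0356 μg/mL

0.0356 μg/mL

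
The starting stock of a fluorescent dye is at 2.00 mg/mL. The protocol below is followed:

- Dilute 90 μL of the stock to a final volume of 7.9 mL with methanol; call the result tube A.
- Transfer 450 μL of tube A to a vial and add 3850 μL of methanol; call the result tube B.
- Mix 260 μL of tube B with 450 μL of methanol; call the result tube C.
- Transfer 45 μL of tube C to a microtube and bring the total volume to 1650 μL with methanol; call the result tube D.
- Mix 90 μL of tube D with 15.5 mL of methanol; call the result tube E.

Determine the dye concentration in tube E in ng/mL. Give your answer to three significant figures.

0.137 ng/mL

Step 1: 90 μL brought to 7.9 mL → factor 7900/90 = 87.778
Step 2: 450 μL + 3850 μL = 4300 μL total → factor 4300/450 = 9.5556
Step 3: 260 μL + 450 μL = 710 μL total → factor 710/260 = 2.7308
Step 4: 45 μL brought to 1650 μL → factor 1650/45 = 36.667
Step 5: 90 μL + 15.5 mL = 15590 μL total → factor 15590/90 = 173.22
Overall dilution factor = 87.778 × 9.5556 × 2.7308 × 36.667 × 173.22 = 1.4548 × 10^7
Final = 2.00 mg/mL / 1.4548 × 10^7 = 1.375 × 10^-7 mg/mL = 0.137 ng/mL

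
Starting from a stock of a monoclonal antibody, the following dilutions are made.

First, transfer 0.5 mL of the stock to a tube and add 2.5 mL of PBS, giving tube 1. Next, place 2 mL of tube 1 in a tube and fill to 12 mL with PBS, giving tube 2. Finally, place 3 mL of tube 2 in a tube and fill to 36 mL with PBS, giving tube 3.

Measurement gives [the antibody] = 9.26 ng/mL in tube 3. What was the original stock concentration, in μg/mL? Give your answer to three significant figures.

4.00 μg/mL

Step 1: 0.5 mL + 2.5 mL = 3 mL total → factor 3/0.5 = 6
Step 2: 2 mL brought to 12 mL → factor 12/2 = 6
Step 3: 3 mL brought to 36 mL → factor 36/3 = 12
Overall dilution factor = 6 × 6 × 12 = 432
Stock = 9.26 ng/mL × 432 = 4000 ng/mL = 4.00 μg/mL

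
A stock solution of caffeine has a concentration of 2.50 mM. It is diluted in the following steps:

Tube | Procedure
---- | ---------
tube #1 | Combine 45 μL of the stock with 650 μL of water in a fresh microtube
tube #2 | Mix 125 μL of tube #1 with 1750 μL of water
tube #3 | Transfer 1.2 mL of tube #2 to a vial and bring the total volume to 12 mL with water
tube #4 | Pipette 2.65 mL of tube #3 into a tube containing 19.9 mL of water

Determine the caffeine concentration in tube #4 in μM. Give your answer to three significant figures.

0.127 μM

Step 1: 45 μL + 650 μL = 695 μL total → factor 695/45 = 15.444
Step 2: 125 μL + 1750 μL = 1875 μL total → factor 1875/125 = 15
Step 3: 1.2 mL brought to 12 mL → factor 12/1.2 = 10
Step 4: 2.65 mL + 19.9 mL = 22.55 mL total → factor 22.55/2.65 = 8.5094
Overall dilution factor = 15.444 × 15 × 10 × 8.5094 = 19714
Final = 2.50 mM / 19714 = 0.0001268 mM = 0.127 μM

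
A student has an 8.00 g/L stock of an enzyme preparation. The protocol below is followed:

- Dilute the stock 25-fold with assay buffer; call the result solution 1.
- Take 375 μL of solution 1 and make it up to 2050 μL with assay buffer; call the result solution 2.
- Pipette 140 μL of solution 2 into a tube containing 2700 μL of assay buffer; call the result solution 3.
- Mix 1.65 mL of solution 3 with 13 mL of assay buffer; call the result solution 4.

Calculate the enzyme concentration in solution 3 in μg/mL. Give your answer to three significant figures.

2.89 μg/mL

Step 1: 25-fold → factor 25
Step 2: 375 μL brought to 2050 μL → factor 2050/375 = 5.4667
Step 3: 140 μL + 2700 μL = 2840 μL total → factor 2840/140 = 20.286
Dilution factor through solution 3 = 25 × 5.4667 × 20.286 = 2772.4
[solution 3] = 8.00 g/L / 2772.4 = 0.002886 g/L = 2.89 μg/mL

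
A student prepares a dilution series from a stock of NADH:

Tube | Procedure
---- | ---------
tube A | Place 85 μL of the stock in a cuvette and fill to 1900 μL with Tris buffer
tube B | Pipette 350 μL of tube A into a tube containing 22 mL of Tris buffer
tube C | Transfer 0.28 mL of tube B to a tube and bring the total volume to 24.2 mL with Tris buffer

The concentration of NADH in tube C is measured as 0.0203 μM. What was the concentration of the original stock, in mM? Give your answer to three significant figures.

2.50 mM

Step 1: 85 μL brought to 1900 μL → factor 1900/85 = 22.353
Step 2: 350 μL + 22 mL = 22350 μL total → factor 22350/350 = 63.857
Step 3: 0.28 mL brought to 24.2 mL → factor 24.2/0.28 = 86.429
Overall dilution factor = 22.353 × 63.857 × 86.429 = 1.2337 × 10^5
Stock = 0.0203 μM × 1.2337 × 10^5 = 2504 μM = 2.50 mM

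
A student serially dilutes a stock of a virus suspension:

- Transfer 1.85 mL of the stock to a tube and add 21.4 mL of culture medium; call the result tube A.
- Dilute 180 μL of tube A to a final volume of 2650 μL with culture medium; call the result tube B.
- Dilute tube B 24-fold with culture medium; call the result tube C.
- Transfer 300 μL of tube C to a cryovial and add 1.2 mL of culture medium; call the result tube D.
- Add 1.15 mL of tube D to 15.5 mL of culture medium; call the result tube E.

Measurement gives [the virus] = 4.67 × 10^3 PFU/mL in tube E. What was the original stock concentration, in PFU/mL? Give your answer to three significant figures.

Step 1: 1.85 mL + 21.4 mL = 23.25 mL total → factor 23.25/1.85 = 12.568
Step 2: 180 μL brought to 2650 μL → factor 2650/180 = 14.722
Step 3: 24-fold → factor 24
Step 4: 300 μL + 1.2 mL = 1500 μL total → factor 1500/300 = 5
Step 5: 1.15 mL + 15.5 mL = 16.65 mL total → factor 16.65/1.15 = 14.478
Overall dilution factor = 12.568 × 14.722 × 24 × 5 × 14.478 = 3.2146 × 10^5
Stock = 4.67 × 10^3 PFU/mL × 3.2146 × 10^5 = 1.50 × 10^9 PFU/mL

1.50 × 10^9 PFU/mL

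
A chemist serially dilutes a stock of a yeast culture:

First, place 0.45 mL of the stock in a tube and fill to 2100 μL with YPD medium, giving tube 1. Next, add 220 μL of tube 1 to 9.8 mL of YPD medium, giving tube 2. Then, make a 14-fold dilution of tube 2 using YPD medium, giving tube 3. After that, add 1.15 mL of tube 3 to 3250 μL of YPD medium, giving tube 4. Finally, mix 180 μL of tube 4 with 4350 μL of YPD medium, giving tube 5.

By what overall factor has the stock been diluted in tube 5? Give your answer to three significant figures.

2.87 × 10^5

Step 1: 0.45 mL brought to 2100 μL → factor 2.1/0.45 = 4.6667
Step 2: 220 μL + 9.8 mL = 10020 μL total → factor 10020/220 = 45.545
Step 3: 14-fold → factor 14
Step 4: 1.15 mL + 3250 μL = 4.4 mL total → factor 4.4/1.15 = 3.8261
Step 5: 180 μL + 4350 μL = 4530 μL total → factor 4530/180 = 25.167
Overall dilution factor = 4.6667 × 45.545 × 14 × 3.8261 × 25.167 = 2.8652 × 10^5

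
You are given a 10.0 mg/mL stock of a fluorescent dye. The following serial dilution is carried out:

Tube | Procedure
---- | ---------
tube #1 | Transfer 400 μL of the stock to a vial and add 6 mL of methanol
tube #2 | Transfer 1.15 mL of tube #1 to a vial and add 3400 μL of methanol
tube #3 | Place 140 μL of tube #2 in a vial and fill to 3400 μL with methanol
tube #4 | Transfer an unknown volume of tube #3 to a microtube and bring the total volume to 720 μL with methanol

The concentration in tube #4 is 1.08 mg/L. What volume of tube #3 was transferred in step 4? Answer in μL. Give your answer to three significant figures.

Step 1: 400 μL + 6 mL = 6400 μL total → factor 6400/400 = 16
Step 2: 1.15 mL + 3400 μL = 4.55 mL total → factor 4.55/1.15 = 3.9565
Step 3: 140 μL brought to 3400 μL → factor 3400/140 = 24.286
Step 4: v brought to 720 μL → factor = 720 μL/v
Product of known-step factors = 1537.4
Overall factor = 10.0 mg/mL / (1.08 mg/L) = 9259.3
Step-4 factor = 9259.3 / 1537.4 = 6.0227
v = 720 μL / 6.0227 = 120 μL

120 μL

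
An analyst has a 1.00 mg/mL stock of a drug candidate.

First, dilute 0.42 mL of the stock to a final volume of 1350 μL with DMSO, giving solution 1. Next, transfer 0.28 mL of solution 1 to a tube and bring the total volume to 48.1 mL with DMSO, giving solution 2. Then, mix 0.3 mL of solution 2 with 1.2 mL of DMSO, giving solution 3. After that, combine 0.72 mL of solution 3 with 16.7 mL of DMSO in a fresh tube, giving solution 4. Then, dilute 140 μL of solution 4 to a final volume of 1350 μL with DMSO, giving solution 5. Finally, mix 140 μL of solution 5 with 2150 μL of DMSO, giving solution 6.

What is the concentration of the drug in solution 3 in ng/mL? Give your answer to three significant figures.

362 ng/mL

Step 1: 0.42 mL brought to 1350 μL → factor 1.35/0.42 = 3.2143
Step 2: 0.28 mL brought to 48.1 mL → factor 48.1/0.28 = 171.79
Step 3: 0.3 mL + 1.2 mL = 1.5 mL total → factor 1.5/0.3 = 5
Dilution factor through solution 3 = 3.2143 × 171.79 × 5 = 2760.8
[solution 3] = 1.00 mg/mL / 2760.8 = 0.0003622 mg/mL = 362 ng/mL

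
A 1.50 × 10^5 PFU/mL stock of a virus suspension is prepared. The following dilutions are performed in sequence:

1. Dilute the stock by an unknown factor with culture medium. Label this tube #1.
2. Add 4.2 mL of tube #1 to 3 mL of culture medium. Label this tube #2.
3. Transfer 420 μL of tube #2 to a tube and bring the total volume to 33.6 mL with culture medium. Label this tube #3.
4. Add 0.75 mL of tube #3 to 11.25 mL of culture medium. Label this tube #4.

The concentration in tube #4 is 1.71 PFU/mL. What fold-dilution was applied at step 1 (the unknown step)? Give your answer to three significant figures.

40.0-fold

Step 1: unknown factor x
Step 2: 4.2 mL + 3 mL = 7.2 mL total → factor 7.2/4.2 = 1.7143
Step 3: 420 μL brought to 33.6 mL → factor 33600/420 = 80
Step 4: 0.75 mL + 11.25 mL = 12 mL total → factor 12/0.75 = 16
Product of known-step factors = 2194.3
Overall factor = 1.50 × 10^5 PFU/mL / (1.71 PFU/mL) = 87719
x = 87719 / 2194.3 = 40.0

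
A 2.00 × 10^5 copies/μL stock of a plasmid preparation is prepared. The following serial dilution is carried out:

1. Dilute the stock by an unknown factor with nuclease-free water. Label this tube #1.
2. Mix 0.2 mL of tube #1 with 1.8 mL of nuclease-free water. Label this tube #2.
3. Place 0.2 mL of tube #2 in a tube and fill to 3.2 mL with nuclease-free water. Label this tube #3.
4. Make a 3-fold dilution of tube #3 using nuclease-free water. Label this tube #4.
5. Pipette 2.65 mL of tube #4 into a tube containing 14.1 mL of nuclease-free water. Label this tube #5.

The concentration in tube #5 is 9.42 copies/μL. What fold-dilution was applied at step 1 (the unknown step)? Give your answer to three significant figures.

7.00-fold

Step 1: unknown factor x
Step 2: 0.2 mL + 1.8 mL = 2 mL total → factor 2/0.2 = 10
Step 3: 0.2 mL brought to 3.2 mL → factor 3.2/0.2 = 16
Step 4: 3-fold → factor 3
Step 5: 2.65 mL + 14.1 mL = 16.75 mL total → factor 16.75/2.65 = 6.3208
Product of known-step factors = 3034
Overall factor = 2.00 × 10^5 copies/μL / (9.42 copies/μL) = 21231
x = 21231 / 3034 = 7.00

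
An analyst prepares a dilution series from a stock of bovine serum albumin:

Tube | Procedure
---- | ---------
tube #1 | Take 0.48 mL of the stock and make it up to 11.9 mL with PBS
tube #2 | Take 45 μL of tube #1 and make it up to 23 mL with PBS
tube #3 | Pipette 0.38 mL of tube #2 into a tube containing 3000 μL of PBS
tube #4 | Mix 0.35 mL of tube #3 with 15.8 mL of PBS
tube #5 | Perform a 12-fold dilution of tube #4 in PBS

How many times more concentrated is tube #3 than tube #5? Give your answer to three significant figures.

Step 1: 0.48 mL brought to 11.9 mL → factor 11.9/0.48 = 24.792
Step 2: 45 μL brought to 23 mL → factor 23000/45 = 511.11
Step 3: 0.38 mL + 3000 μL = 3.38 mL total → factor 3.38/0.38 = 8.8947
Step 4: 0.35 mL + 15.8 mL = 16.15 mL total → factor 16.15/0.35 = 46.143
Step 5: 12-fold → factor 12
Dilution factor to tube #3 = 1.1271 × 10^5; to tube #5 = 6.2408 × 10^7
[tube #3]/[tube #5] = (factor to tube #5)/(factor to tube #3) = 6.2408 × 10^7/1.1271 × 10^5 = 554

554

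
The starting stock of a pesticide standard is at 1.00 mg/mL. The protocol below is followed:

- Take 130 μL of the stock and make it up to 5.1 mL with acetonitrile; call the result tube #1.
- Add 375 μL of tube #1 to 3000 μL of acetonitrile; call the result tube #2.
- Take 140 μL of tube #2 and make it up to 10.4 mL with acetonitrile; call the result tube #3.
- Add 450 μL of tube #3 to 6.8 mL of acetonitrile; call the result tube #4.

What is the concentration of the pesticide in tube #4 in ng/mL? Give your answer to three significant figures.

Step 1: 130 μL brought to 5.1 mL → factor 5100/130 = 39.231
Step 2: 375 μL + 3000 μL = 3375 μL total → factor 3375/375 = 9
Step 3: 140 μL brought to 10.4 mL → factor 10400/140 = 74.286
Step 4: 450 μL + 6.8 mL = 7250 μL total → factor 7250/450 = 16.111
Overall dilution factor = 39.231 × 9 × 74.286 × 16.111 = 4.2257 × 10^5
Final = 1.00 mg/mL / 4.2257 × 10^5 = 2.366 × 10^-6 mg/mL = 2.37 ng/mL

2.37 ng/mL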